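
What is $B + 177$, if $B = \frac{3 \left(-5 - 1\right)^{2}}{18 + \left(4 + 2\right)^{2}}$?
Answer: $179$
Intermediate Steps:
$B = 2$ ($B = \frac{3 \left(-6\right)^{2}}{18 + 6^{2}} = \frac{3 \cdot 36}{18 + 36} = \frac{108}{54} = 108 \cdot \frac{1}{54} = 2$)
$B + 177 = 2 + 177 = 179$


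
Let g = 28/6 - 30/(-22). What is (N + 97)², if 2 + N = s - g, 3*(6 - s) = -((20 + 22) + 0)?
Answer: 12931216/1089 ≈ 11874.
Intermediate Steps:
g = 199/33 (g = 28*(⅙) - 30*(-1/22) = 14/3 + 15/11 = 199/33 ≈ 6.0303)
s = 20 (s = 6 - (-1)*((20 + 22) + 0)/3 = 6 - (-1)*(42 + 0)/3 = 6 - (-1)*42/3 = 6 - ⅓*(-42) = 6 + 14 = 20)
N = 395/33 (N = -2 + (20 - 1*199/33) = -2 + (20 - 199/33) = -2 + 461/33 = 395/33 ≈ 11.970)
(N + 97)² = (395/33 + 97)² = (3596/33)² = 12931216/1089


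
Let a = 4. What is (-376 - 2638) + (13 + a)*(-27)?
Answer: -3473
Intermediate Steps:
(-376 - 2638) + (13 + a)*(-27) = (-376 - 2638) + (13 + 4)*(-27) = -3014 + 17*(-27) = -3014 - 459 = -3473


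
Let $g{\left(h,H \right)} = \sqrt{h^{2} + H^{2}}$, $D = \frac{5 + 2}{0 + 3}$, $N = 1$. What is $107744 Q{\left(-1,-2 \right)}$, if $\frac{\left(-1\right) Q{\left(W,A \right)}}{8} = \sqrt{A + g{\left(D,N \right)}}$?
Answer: $- \frac{861952 \sqrt{-18 + 3 \sqrt{58}}}{3} \approx -6.3258 \cdot 10^{5}$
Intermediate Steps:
$D = \frac{7}{3} \approx 2.3333$
$g{\left(h,H \right)} = \sqrt{H^{2} + h^{2}}$
$Q{\left(W,A \right)} = - 8 \sqrt{A + \frac{\sqrt{58}}{3}}$ ($Q{\left(W,A \right)} = - 8 \sqrt{A + \sqrt{1^{2} + \left(\frac{7}{3}\right)^{2}}} = - 8 \sqrt{A + \sqrt{1 + \frac{49}{9}}} = - 8 \sqrt{A + \sqrt{\frac{58}{9}}} = - 8 \sqrt{A + \frac{\sqrt{58}}{3}}$)
$107744 Q{\left(-1,-2 \right)} = 107744 \left(- \frac{8 \sqrt{3 \sqrt{58} + 9 \left(-2\right)}}{3}\right) = 107744 \left(- \frac{8 \sqrt{3 \sqrt{58} - 18}}{3}\right) = 107744 \left(- \frac{8 \sqrt{-18 + 3 \sqrt{58}}}{3}\right) = - \frac{861952 \sqrt{-18 + 3 \sqrt{58}}}{3}$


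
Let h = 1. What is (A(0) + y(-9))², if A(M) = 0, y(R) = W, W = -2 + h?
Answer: 1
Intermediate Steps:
W = -1 (W = -2 + 1 = -1)
y(R) = -1
(A(0) + y(-9))² = (0 - 1)² = (-1)² = 1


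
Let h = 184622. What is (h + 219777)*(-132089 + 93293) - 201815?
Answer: -15689265419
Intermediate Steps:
(h + 219777)*(-132089 + 93293) - 201815 = (184622 + 219777)*(-132089 + 93293) - 201815 = 404399*(-38796) - 201815 = -15689063604 - 201815 = -15689265419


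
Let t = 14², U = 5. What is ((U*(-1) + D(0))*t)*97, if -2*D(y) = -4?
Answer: -57036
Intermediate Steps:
D(y) = 2 (D(y) = -½*(-4) = 2)
t = 196
((U*(-1) + D(0))*t)*97 = ((5*(-1) + 2)*196)*97 = ((-5 + 2)*196)*97 = -3*196*97 = -588*97 = -57036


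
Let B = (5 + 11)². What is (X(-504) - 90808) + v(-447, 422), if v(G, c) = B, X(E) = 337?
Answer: -90215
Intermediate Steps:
B = 256 (B = 16² = 256)
v(G, c) = 256
(X(-504) - 90808) + v(-447, 422) = (337 - 90808) + 256 = -90471 + 256 = -90215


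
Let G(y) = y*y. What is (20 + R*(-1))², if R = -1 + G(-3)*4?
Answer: 225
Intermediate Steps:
G(y) = y²
R = 35 (R = -1 + (-3)²*4 = -1 + 9*4 = -1 + 36 = 35)
(20 + R*(-1))² = (20 + 35*(-1))² = (20 - 35)² = (-15)² = 225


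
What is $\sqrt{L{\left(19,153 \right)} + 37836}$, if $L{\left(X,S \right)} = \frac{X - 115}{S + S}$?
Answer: $\frac{14 \sqrt{502095}}{51} \approx 194.51$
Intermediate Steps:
$L{\left(X,S \right)} = \frac{-115 + X}{2 S}$
$\sqrt{L{\left(19,153 \right)} + 37836} = \sqrt{\frac{-115 + 19}{2 \cdot 153} + 37836} = \sqrt{\frac{1}{2} \cdot \frac{1}{153} \left(-96\right) + 37836} = \sqrt{- \frac{16}{51} + 37836} = \sqrt{\frac{1929620}{51}} = \frac{14 \sqrt{502095}}{51}$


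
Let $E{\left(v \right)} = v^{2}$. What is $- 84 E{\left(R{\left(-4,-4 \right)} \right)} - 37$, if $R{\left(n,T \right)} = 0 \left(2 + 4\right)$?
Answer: $-37$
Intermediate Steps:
$R{\left(n,T \right)} = 0$ ($R{\left(n,T \right)} = 0 \cdot 6 = 0$)
$- 84 E{\left(R{\left(-4,-4 \right)} \right)} - 37 = - 84 \cdot 0^{2} - 37 = \left(-84\right) 0 - 37 = 0 - 37 = -37$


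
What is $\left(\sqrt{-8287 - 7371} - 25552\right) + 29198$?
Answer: $3646 + i \sqrt{15658} \approx 3646.0 + 125.13 i$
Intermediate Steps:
$\left(\sqrt{-8287 - 7371} - 25552\right) + 29198 = \left(\sqrt{-15658} - 25552\right) + 29198 = \left(i \sqrt{15658} - 25552\right) + 29198 = \left(-25552 + i \sqrt{15658}\right) + 29198 = 3646 + i \sqrt{15658}$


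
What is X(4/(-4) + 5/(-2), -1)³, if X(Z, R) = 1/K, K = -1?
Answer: -1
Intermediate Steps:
X(Z, R) = -1 (X(Z, R) = 1/(-1) = -1)
X(4/(-4) + 5/(-2), -1)³ = (-1)³ = -1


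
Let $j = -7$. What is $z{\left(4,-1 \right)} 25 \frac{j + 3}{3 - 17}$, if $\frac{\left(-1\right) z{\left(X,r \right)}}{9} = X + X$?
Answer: $- \frac{3600}{7} \approx -514.29$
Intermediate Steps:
$z{\left(X,r \right)} = - 18 X$ ($z{\left(X,r \right)} = - 9 \left(X + X\right) = - 9 \cdot 2 X = - 18 X$)
$z{\left(4,-1 \right)} 25 \frac{j + 3}{3 - 17} = \left(-18\right) 4 \cdot 25 \frac{-7 + 3}{3 - 17} = \left(-72\right) 25 \left(- \frac{4}{-14}\right) = - 1800 \left(\left(-4\right) \left(- \frac{1}{14}\right)\right) = \left(-1800\right) \frac{2}{7} = - \frac{3600}{7}$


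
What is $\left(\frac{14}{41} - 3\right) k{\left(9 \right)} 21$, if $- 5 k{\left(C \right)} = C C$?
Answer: $\frac{185409}{205} \approx 904.43$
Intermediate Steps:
$k{\left(C \right)} = - \frac{C^{2}}{5}$ ($k{\left(C \right)} = - \frac{C C}{5} = - \frac{C^{2}}{5}$)
$\left(\frac{14}{41} - 3\right) k{\left(9 \right)} 21 = \left(\frac{14}{41} - 3\right) \left(- \frac{9^{2}}{5}\right) 21 = \left(14 \cdot \frac{1}{41} - 3\right) \left(\left(- \frac{1}{5}\right) 81\right) 21 = \left(\frac{14}{41} - 3\right) \left(- \frac{81}{5}\right) 21 = \left(- \frac{109}{41}\right) \left(- \frac{81}{5}\right) 21 = \frac{8829}{205} \cdot 21 = \frac{185409}{205}$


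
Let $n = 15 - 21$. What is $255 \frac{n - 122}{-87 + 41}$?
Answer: $\frac{16320}{23} \approx 709.57$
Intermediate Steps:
$n = -6$
$255 \frac{n - 122}{-87 + 41} = 255 \frac{-6 - 122}{-87 + 41} = 255 \left(- \frac{128}{-46}\right) = 255 \left(\left(-128\right) \left(- \frac{1}{46}\right)\right) = 255 \cdot \frac{64}{23} = \frac{16320}{23}$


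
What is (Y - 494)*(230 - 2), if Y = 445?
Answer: -11172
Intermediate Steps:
(Y - 494)*(230 - 2) = (445 - 494)*(230 - 2) = -49*228 = -11172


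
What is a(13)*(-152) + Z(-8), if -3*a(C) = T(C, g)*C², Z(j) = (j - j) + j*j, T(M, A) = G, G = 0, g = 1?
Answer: 64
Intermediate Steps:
T(M, A) = 0
Z(j) = j² (Z(j) = 0 + j² = j²)
a(C) = 0 (a(C) = -0*C² = -⅓*0 = 0)
a(13)*(-152) + Z(-8) = 0*(-152) + (-8)² = 0 + 64 = 64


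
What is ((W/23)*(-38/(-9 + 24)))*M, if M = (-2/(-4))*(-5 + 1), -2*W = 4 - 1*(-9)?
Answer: -494/345 ≈ -1.4319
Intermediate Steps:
W = -13/2 (W = -(4 - 1*(-9))/2 = -(4 + 9)/2 = -½*13 = -13/2 ≈ -6.5000)
M = -2 (M = -2*(-¼)*(-4) = (½)*(-4) = -2)
((W/23)*(-38/(-9 + 24)))*M = ((-13/2/23)*(-38/(-9 + 24)))*(-2) = ((-13/2*1/23)*(-38/15))*(-2) = -(-247)/(23*15)*(-2) = -13/46*(-38/15)*(-2) = (247/345)*(-2) = -494/345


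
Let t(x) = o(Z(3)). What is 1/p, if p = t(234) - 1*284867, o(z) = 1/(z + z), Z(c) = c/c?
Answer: -2/569733 ≈ -3.5104e-6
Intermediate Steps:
Z(c) = 1
o(z) = 1/(2*z)
t(x) = 1/2 (t(x) = (1/2)/1 = (1/2)*1 = 1/2)
p = -569733/2 (p = 1/2 - 1*284867 = 1/2 - 284867 = -569733/2 ≈ -2.8487e+5)
1/p = 1/(-569733/2) = -2/569733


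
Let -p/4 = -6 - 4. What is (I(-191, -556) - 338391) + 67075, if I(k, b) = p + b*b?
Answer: 37860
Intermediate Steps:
p = 40 (p = -4*(-6 - 4) = -4*(-10) = 40)
I(k, b) = 40 + b² (I(k, b) = 40 + b*b = 40 + b²)
(I(-191, -556) - 338391) + 67075 = ((40 + (-556)²) - 338391) + 67075 = ((40 + 309136) - 338391) + 67075 = (309176 - 338391) + 67075 = -29215 + 67075 = 37860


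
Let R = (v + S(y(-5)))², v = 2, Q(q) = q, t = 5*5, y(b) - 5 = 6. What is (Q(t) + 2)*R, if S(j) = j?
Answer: 4563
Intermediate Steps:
y(b) = 11 (y(b) = 5 + 6 = 11)
t = 25
R = 169 (R = (2 + 11)² = 13² = 169)
(Q(t) + 2)*R = (25 + 2)*169 = 27*169 = 4563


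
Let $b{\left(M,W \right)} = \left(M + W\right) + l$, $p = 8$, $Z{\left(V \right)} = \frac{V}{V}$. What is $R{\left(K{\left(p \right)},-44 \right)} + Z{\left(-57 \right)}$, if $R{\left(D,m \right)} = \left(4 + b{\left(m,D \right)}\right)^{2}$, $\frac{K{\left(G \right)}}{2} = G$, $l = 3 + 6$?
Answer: $226$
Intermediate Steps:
$Z{\left(V \right)} = 1$
$l = 9$
$b{\left(M,W \right)} = 9 + M + W$ ($b{\left(M,W \right)} = \left(M + W\right) + 9 = 9 + M + W$)
$K{\left(G \right)} = 2 G$
$R{\left(D,m \right)} = \left(13 + D + m\right)^{2}$ ($R{\left(D,m \right)} = \left(4 + \left(9 + m + D\right)\right)^{2} = \left(4 + \left(9 + D + m\right)\right)^{2} = \left(13 + D + m\right)^{2}$)
$R{\left(K{\left(p \right)},-44 \right)} + Z{\left(-57 \right)} = \left(13 + 2 \cdot 8 - 44\right)^{2} + 1 = \left(13 + 16 - 44\right)^{2} + 1 = \left(-15\right)^{2} + 1 = 225 + 1 = 226$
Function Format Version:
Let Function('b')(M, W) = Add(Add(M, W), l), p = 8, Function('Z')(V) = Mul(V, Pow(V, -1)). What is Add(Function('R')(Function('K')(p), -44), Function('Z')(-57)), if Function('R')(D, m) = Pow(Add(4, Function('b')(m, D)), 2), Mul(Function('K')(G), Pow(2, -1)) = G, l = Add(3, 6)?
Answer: 226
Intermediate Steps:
Function('Z')(V) = 1
l = 9
Function('b')(M, W) = Add(9, M, W) (Function('b')(M, W) = Add(Add(M, W), 9) = Add(9, M, W))
Function('K')(G) = Mul(2, G)
Function('R')(D, m) = Pow(Add(13, D, m), 2) (Function('R')(D, m) = Pow(Add(4, Add(9, m, D)), 2) = Pow(Add(4, Add(9, D, m)), 2) = Pow(Add(13, D, m), 2))
Add(Function('R')(Function('K')(p), -44), Function('Z')(-57)) = Add(Pow(Add(13, Mul(2, 8), -44), 2), 1) = Add(Pow(Add(13, 16, -44), 2), 1) = Add(Pow(-15, 2), 1) = Add(225, 1) = 226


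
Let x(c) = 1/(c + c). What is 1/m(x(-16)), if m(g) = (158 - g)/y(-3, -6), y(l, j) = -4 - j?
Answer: 64/5057 ≈ 0.012656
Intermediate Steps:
x(c) = 1/(2*c)
m(g) = 79 - g/2 (m(g) = (158 - g)/(-4 - 1*(-6)) = (158 - g)/(-4 + 6) = (158 - g)/2 = (158 - g)*(1/2) = 79 - g/2)
1/m(x(-16)) = 1/(79 - 1/(4*(-16))) = 1/(79 - (-1)/(4*16)) = 1/(79 - 1/2*(-1/32)) = 1/(79 + 1/64) = 1/(5057/64) = 64/5057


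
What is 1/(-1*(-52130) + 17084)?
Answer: 1/69214 ≈ 1.4448e-5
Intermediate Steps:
1/(-1*(-52130) + 17084) = 1/(52130 + 17084) = 1/69214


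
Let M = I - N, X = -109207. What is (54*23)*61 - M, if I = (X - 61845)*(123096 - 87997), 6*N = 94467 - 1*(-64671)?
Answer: 6003856433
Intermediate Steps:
N = 26523 (N = (94467 - 1*(-64671))/6 = (94467 + 64671)/6 = (⅙)*159138 = 26523)
I = -6003754148 (I = (-109207 - 61845)*(123096 - 87997) = -171052*35099 = -6003754148)
M = -6003780671 (M = -6003754148 - 1*26523 = -6003754148 - 26523 = -6003780671)
(54*23)*61 - M = (54*23)*61 - 1*(-6003780671) = 1242*61 + 6003780671 = 75762 + 6003780671 = 6003856433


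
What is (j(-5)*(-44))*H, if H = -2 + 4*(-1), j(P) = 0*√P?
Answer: 0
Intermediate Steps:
j(P) = 0
H = -6 (H = -2 - 4 = -6)
(j(-5)*(-44))*H = (0*(-44))*(-6) = 0*(-6) = 0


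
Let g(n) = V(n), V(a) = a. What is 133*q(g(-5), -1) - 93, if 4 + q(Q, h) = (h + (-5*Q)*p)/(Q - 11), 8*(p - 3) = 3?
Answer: -168711/128 ≈ -1318.1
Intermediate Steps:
g(n) = n
p = 27/8 (p = 3 + (⅛)*3 = 3 + 3/8 = 27/8 ≈ 3.3750)
q(Q, h) = -4 + (h - 135*Q/8)/(-11 + Q) (q(Q, h) = -4 + (h - 5*Q*(27/8))/(Q - 11) = -4 + (h - 135*Q/8)/(-11 + Q))
133*q(g(-5), -1) - 93 = 133*((44 - 1 - 167/8*(-5))/(-11 - 5)) - 93 = 133*((44 - 1 + 835/8)/(-16)) - 93 = 133*(-1/16*1179/8) - 93 = 133*(-1179/128) - 93 = -156807/128 - 93 = -168711/128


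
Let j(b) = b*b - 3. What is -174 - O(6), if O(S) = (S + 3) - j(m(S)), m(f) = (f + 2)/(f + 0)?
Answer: -1658/9 ≈ -184.22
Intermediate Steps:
m(f) = (2 + f)/f
j(b) = -3 + b² (j(b) = b² - 3 = -3 + b²)
O(S) = 6 + S - (2 + S)²/S² (O(S) = (S + 3) - (-3 + ((2 + S)/S)²) = (3 + S) - (-3 + (2 + S)²/S²) = (3 + S) + (3 - (2 + S)²/S²) = 6 + S - (2 + S)²/S²)
-174 - O(6) = -174 - (6 + 6 - 1*(2 + 6)²/6²) = -174 - (6 + 6 - 1*1/36*8²) = -174 - (6 + 6 - 1*1/36*64) = -174 - (6 + 6 - 16/9) = -174 - 1*92/9 = -174 - 92/9 = -1658/9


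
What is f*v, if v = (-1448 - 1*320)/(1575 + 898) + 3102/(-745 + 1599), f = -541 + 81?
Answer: -1417116020/1055971 ≈ -1342.0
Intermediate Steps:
f = -460
v = 3080687/1055971 (v = (-1448 - 320)/2473 + 3102/854 = -1768*1/2473 + 3102*(1/854) = -1768/2473 + 1551/427 = 3080687/1055971 ≈ 2.9174)
f*v = -460*3080687/1055971 = -1417116020/1055971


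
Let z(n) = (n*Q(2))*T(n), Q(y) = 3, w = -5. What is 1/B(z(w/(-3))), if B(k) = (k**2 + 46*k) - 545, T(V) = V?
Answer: -9/830 ≈ -0.010843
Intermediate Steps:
z(n) = 3*n**2 (z(n) = (n*3)*n = (3*n)*n = 3*n**2)
B(k) = -545 + k**2 + 46*k
1/B(z(w/(-3))) = 1/(-545 + (3*(-5/(-3))**2)**2 + 46*(3*(-5/(-3))**2)) = 1/(-545 + (3*(-5*(-1/3))**2)**2 + 46*(3*(-5*(-1/3))**2)) = 1/(-545 + (3*(5/3)**2)**2 + 46*(3*(5/3)**2)) = 1/(-545 + (3*(25/9))**2 + 46*(3*(25/9))) = 1/(-545 + (25/3)**2 + 46*(25/3)) = 1/(-545 + 625/9 + 1150/3) = 1/(-830/9) = -9/830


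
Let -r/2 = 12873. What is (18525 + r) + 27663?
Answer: 20442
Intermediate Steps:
r = -25746 (r = -2*12873 = -25746)
(18525 + r) + 27663 = (18525 - 25746) + 27663 = -7221 + 27663 = 20442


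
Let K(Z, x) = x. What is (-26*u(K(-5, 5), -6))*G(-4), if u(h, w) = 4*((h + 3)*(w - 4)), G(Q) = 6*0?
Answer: 0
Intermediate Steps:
G(Q) = 0
u(h, w) = 4*(-4 + w)*(3 + h) (u(h, w) = 4*((3 + h)*(-4 + w)) = 4*((-4 + w)*(3 + h)) = 4*(-4 + w)*(3 + h))
(-26*u(K(-5, 5), -6))*G(-4) = -26*(-48 - 16*5 + 12*(-6) + 4*5*(-6))*0 = -26*(-48 - 80 - 72 - 120)*0 = -26*(-320)*0 = 8320*0 = 0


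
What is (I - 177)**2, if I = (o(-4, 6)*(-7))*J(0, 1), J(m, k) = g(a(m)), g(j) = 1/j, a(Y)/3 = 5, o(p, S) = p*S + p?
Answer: 6046681/225 ≈ 26874.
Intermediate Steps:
o(p, S) = p + S*p (o(p, S) = S*p + p = p + S*p)
a(Y) = 15 (a(Y) = 3*5 = 15)
g(j) = 1/j
J(m, k) = 1/15
I = 196/15 (I = (-4*(1 + 6)*(-7))*(1/15) = (-4*7*(-7))*(1/15) = -28*(-7)*(1/15) = 196*(1/15) = 196/15 ≈ 13.067)
(I - 177)**2 = (196/15 - 177)**2 = (-2459/15)**2 = 6046681/225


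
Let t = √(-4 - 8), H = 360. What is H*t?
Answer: 720*I*√3 ≈ 1247.1*I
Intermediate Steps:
t = 2*I*√3 (t = √(-12) = 2*I*√3 ≈ 3.4641*I)
H*t = 360*(2*I*√3) = 720*I*√3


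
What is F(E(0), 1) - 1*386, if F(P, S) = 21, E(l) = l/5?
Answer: -365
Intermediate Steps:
E(l) = l/5 (E(l) = l*(1/5) = l/5)
F(E(0), 1) - 1*386 = 21 - 1*386 = 21 - 386 = -365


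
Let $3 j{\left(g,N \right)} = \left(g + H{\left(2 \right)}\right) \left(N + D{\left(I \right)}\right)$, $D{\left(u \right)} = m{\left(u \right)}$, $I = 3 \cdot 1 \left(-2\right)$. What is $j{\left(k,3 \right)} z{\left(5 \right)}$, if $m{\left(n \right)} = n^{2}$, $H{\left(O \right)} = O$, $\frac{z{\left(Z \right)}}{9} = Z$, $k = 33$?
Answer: $20475$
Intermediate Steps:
$z{\left(Z \right)} = 9 Z$
$I = -6$ ($I = 3 \left(-2\right) = -6$)
$D{\left(u \right)} = u^{2}$
$j{\left(g,N \right)} = \frac{\left(2 + g\right) \left(36 + N\right)}{3}$ ($j{\left(g,N \right)} = \frac{\left(g + 2\right) \left(N + \left(-6\right)^{2}\right)}{3} = \frac{\left(2 + g\right) \left(N + 36\right)}{3} = \frac{\left(2 + g\right) \left(36 + N\right)}{3}$)
$j{\left(k,3 \right)} z{\left(5 \right)} = \left(24 + 12 \cdot 33 + \frac{2}{3} \cdot 3 + \frac{1}{3} \cdot 3 \cdot 33\right) 9 \cdot 5 = \left(24 + 396 + 2 + 33\right) 45 = 455 \cdot 45 = 20475$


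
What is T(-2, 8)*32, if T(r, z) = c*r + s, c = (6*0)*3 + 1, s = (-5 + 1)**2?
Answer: 448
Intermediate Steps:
s = 16 (s = (-4)**2 = 16)
c = 1 (c = 0*3 + 1 = 0 + 1 = 1)
T(r, z) = 16 + r (T(r, z) = 1*r + 16 = r + 16 = 16 + r)
T(-2, 8)*32 = (16 - 2)*32 = 14*32 = 448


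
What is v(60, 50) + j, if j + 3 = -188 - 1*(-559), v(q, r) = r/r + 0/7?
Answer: 369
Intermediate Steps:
v(q, r) = 1 (v(q, r) = 1 + 0*(⅐) = 1 + 0 = 1)
j = 368 (j = -3 + (-188 - 1*(-559)) = -3 + (-188 + 559) = -3 + 371 = 368)
v(60, 50) + j = 1 + 368 = 369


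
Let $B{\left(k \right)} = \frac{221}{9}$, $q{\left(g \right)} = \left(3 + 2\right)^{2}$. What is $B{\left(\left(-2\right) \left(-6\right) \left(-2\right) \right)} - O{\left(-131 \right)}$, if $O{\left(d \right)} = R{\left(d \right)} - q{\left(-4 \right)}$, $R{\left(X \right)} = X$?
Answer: $\frac{1625}{9} \approx 180.56$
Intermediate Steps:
$q{\left(g \right)} = 25$ ($q{\left(g \right)} = 5^{2} = 25$)
$B{\left(k \right)} = \frac{221}{9}$ ($B{\left(k \right)} = 221 \cdot \frac{1}{9} = \frac{221}{9}$)
$O{\left(d \right)} = -25 + d$ ($O{\left(d \right)} = d - 25 = -25 + d$)
$B{\left(\left(-2\right) \left(-6\right) \left(-2\right) \right)} - O{\left(-131 \right)} = \frac{221}{9} - \left(-25 - 131\right) = \frac{221}{9} - -156 = \frac{221}{9} + 156 = \frac{1625}{9}$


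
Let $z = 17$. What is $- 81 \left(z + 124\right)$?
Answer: $-11421$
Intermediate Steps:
$- 81 \left(z + 124\right) = - 81 \left(17 + 124\right) = \left(-81\right) 141 = -11421$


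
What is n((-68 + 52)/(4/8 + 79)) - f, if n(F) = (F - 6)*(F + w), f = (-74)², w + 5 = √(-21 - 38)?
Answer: -137623334/25281 - 986*I*√59/159 ≈ -5443.7 - 47.633*I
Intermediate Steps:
w = -5 + I*√59 (w = -5 + √(-21 - 38) = -5 + √(-59) = -5 + I*√59 ≈ -5.0 + 7.6811*I)
f = 5476
n(F) = (-6 + F)*(-5 + F + I*√59) (n(F) = (F - 6)*(F + (-5 + I*√59)) = (-6 + F)*(-5 + F + I*√59))
n((-68 + 52)/(4/8 + 79)) - f = (30 + ((-68 + 52)/(4/8 + 79))² - 11*(-68 + 52)/(4/8 + 79) - 6*I*√59 + I*((-68 + 52)/(4/8 + 79))*√59) - 1*5476 = (30 + (-16/(4*(⅛) + 79))² - (-176)/(4*(⅛) + 79) - 6*I*√59 + I*(-16/(4*(⅛) + 79))*√59) - 5476 = (30 + (-16/(½ + 79))² - (-176)/(½ + 79) - 6*I*√59 + I*(-16/(½ + 79))*√59) - 5476 = (30 + (-16/159/2)² - (-176)/159/2 - 6*I*√59 + I*(-16/159/2)*√59) - 5476 = (30 + (-16*2/159)² - (-176)*2/159 - 6*I*√59 + I*(-16*2/159)*√59) - 5476 = (30 + (-32/159)² - 11*(-32/159) - 6*I*√59 + I*(-32/159)*√59) - 5476 = (30 + 1024/25281 + 352/159 - 6*I*√59 - 32*I*√59/159) - 5476 = (815422/25281 - 986*I*√59/159) - 5476 = -137623334/25281 - 986*I*√59/159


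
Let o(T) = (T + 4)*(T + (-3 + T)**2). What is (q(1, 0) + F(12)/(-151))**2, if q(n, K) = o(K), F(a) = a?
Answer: 29419776/22801 ≈ 1290.3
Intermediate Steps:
o(T) = (4 + T)*(T + (-3 + T)**2)
q(n, K) = 36 + K**3 - K**2 - 11*K
(q(1, 0) + F(12)/(-151))**2 = ((36 + 0**3 - 1*0**2 - 11*0) + 12/(-151))**2 = ((36 + 0 - 1*0 + 0) + 12*(-1/151))**2 = ((36 + 0 + 0 + 0) - 12/151)**2 = (36 - 12/151)**2 = (5424/151)**2 = 29419776/22801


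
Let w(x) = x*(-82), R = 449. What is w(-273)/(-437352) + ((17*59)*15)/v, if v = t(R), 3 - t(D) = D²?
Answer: -924411139/7347440708 ≈ -0.12581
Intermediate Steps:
t(D) = 3 - D²
v = -201598 (v = 3 - 1*449² = 3 - 1*201601 = 3 - 201601 = -201598)
w(x) = -82*x
w(-273)/(-437352) + ((17*59)*15)/v = -82*(-273)/(-437352) + ((17*59)*15)/(-201598) = 22386*(-1/437352) + (1003*15)*(-1/201598) = -3731/72892 + 15045*(-1/201598) = -3731/72892 - 15045/201598 = -924411139/7347440708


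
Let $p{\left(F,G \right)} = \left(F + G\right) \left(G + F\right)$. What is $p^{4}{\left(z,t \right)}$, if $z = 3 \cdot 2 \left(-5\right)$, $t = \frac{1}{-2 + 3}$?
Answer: $500246412961$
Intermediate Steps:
$t = 1$ ($t = 1^{-1} = 1$)
$z = -30$ ($z = 6 \left(-5\right) = -30$)
$p{\left(F,G \right)} = \left(F + G\right)^{2}$ ($p{\left(F,G \right)} = \left(F + G\right) \left(F + G\right) = \left(F + G\right)^{2}$)
$p^{4}{\left(z,t \right)} = \left(\left(-30 + 1\right)^{2}\right)^{4} = \left(\left(-29\right)^{2}\right)^{4} = 841^{4} = 500246412961$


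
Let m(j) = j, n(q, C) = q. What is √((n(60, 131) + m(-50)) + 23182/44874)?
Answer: √65361197/2493 ≈ 3.2429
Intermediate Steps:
√((n(60, 131) + m(-50)) + 23182/44874) = √((60 - 50) + 23182/44874) = √(10 + 23182*(1/44874)) = √(10 + 11591/22437) = √(235961/22437) = √65361197/2493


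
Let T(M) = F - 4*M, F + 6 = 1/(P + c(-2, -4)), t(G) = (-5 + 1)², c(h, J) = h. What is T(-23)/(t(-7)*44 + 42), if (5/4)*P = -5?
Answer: 515/4476 ≈ 0.11506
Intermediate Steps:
P = -4 (P = (⅘)*(-5) = -4)
t(G) = 16 (t(G) = (-4)² = 16)
F = -37/6 (F = -6 + 1/(-4 - 2) = -6 + 1/(-6) = -6 - ⅙ = -37/6 ≈ -6.1667)
T(M) = -37/6 - 4*M
T(-23)/(t(-7)*44 + 42) = (-37/6 - 4*(-23))/(16*44 + 42) = (-37/6 + 92)/(704 + 42) = (515/6)/746 = (515/6)*(1/746) = 515/4476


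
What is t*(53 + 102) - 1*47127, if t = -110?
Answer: -64177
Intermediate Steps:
t*(53 + 102) - 1*47127 = -110*(53 + 102) - 1*47127 = -110*155 - 47127 = -17050 - 47127 = -64177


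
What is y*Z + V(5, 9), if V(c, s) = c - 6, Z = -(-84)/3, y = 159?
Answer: 4451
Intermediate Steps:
Z = 28 (Z = -(-84)/3 = -14*(-2) = 28)
V(c, s) = -6 + c
y*Z + V(5, 9) = 159*28 + (-6 + 5) = 4452 - 1 = 4451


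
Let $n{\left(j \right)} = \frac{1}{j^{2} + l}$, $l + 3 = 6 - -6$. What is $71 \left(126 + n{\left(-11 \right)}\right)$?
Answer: $\frac{1163051}{130} \approx 8946.5$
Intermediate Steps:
$l = 9$ ($l = -3 + \left(6 - -6\right) = -3 + \left(6 + 6\right) = -3 + 12 = 9$)
$n{\left(j \right)} = \frac{1}{9 + j^{2}}$ ($n{\left(j \right)} = \frac{1}{j^{2} + 9} = \frac{1}{9 + j^{2}}$)
$71 \left(126 + n{\left(-11 \right)}\right) = 71 \left(126 + \frac{1}{9 + \left(-11\right)^{2}}\right) = 71 \left(126 + \frac{1}{9 + 121}\right) = 71 \left(126 + \frac{1}{130}\right) = 71 \cdot \frac{16381}{130} = \frac{1163051}{130}$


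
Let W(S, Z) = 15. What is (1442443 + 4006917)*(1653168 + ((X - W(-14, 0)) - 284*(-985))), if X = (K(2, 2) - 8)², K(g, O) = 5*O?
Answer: 10533051595920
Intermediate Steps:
X = 4 (X = (5*2 - 8)² = (10 - 8)² = 2² = 4)
(1442443 + 4006917)*(1653168 + ((X - W(-14, 0)) - 284*(-985))) = (1442443 + 4006917)*(1653168 + ((4 - 1*15) - 284*(-985))) = 5449360*(1653168 + ((4 - 15) + 279740)) = 5449360*(1653168 + (-11 + 279740)) = 5449360*(1653168 + 279729) = 5449360*1932897 = 10533051595920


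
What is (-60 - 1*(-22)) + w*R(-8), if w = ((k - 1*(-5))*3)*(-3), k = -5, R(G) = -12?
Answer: -38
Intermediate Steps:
w = 0 (w = ((-5 - 1*(-5))*3)*(-3) = ((-5 + 5)*3)*(-3) = (0*3)*(-3) = 0*(-3) = 0)
(-60 - 1*(-22)) + w*R(-8) = (-60 - 1*(-22)) + 0*(-12) = (-60 + 22) + 0 = -38 + 0 = -38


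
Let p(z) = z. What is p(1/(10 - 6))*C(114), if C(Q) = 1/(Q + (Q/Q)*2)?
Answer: 1/464 ≈ 0.0021552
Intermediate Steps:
C(Q) = 1/(2 + Q) (C(Q) = 1/(Q + 1*2) = 1/(Q + 2) = 1/(2 + Q))
p(1/(10 - 6))*C(114) = 1/((10 - 6)*(2 + 114)) = 1/(4*116) = (¼)*(1/116) = 1/464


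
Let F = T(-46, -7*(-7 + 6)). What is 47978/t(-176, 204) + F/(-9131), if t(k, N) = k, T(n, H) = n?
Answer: -9523457/34936 ≈ -272.60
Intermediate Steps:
F = -46
47978/t(-176, 204) + F/(-9131) = 47978/(-176) - 46/(-9131) = 47978*(-1/176) - 46*(-1/9131) = -23989/88 + 2/397 = -9523457/34936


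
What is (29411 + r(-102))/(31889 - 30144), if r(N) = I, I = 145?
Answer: 29556/1745 ≈ 16.938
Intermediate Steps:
r(N) = 145
(29411 + r(-102))/(31889 - 30144) = (29411 + 145)/(31889 - 30144) = 29556/1745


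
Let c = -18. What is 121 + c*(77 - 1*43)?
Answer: -491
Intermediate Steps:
121 + c*(77 - 1*43) = 121 - 18*(77 - 1*43) = 121 - 18*(77 - 43) = 121 - 18*34 = 121 - 612 = -491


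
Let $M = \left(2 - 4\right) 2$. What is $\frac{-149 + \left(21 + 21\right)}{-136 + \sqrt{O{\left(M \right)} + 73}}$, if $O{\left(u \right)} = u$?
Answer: $\frac{14552}{18427} + \frac{107 \sqrt{69}}{18427} \approx 0.83794$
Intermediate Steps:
$M = -4$ ($M = \left(-2\right) 2 = -4$)
$\frac{-149 + \left(21 + 21\right)}{-136 + \sqrt{O{\left(M \right)} + 73}} = \frac{-149 + \left(21 + 21\right)}{-136 + \sqrt{-4 + 73}} = \frac{-149 + 42}{-136 + \sqrt{69}} = \frac{1}{-136 + \sqrt{69}} \left(-107\right) = - \frac{107}{-136 + \sqrt{69}}$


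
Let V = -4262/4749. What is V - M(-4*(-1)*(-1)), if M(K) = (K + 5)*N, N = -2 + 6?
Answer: -23258/4749 ≈ -4.8975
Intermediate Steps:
N = 4
V = -4262/4749 (V = -4262*1/4749 = -4262/4749 ≈ -0.89745)
M(K) = 20 + 4*K (M(K) = (K + 5)*4 = (5 + K)*4 = 20 + 4*K)
V - M(-4*(-1)*(-1)) = -4262/4749 - (20 + 4*(-4*(-1)*(-1))) = -4262/4749 - (20 + 4*(4*(-1))) = -4262/4749 - (20 + 4*(-4)) = -4262/4749 - (20 - 16) = -4262/4749 - 1*4 = -4262/4749 - 4 = -23258/4749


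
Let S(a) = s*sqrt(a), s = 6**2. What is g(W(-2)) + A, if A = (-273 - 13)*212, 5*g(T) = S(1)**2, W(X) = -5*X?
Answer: -301864/5 ≈ -60373.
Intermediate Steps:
s = 36
S(a) = 36*sqrt(a)
g(T) = 1296/5 (g(T) = (36*sqrt(1))**2/5 = (36*1)**2/5 = (1/5)*36**2 = (1/5)*1296 = 1296/5)
A = -60632 (A = -286*212 = -60632)
g(W(-2)) + A = 1296/5 - 60632 = -301864/5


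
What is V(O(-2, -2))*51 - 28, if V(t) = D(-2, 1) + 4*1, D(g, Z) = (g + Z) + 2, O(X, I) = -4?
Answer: 227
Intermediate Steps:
D(g, Z) = 2 + Z + g (D(g, Z) = (Z + g) + 2 = 2 + Z + g)
V(t) = 5 (V(t) = (2 + 1 - 2) + 4*1 = 1 + 4 = 5)
V(O(-2, -2))*51 - 28 = 5*51 - 28 = 255 - 28 = 227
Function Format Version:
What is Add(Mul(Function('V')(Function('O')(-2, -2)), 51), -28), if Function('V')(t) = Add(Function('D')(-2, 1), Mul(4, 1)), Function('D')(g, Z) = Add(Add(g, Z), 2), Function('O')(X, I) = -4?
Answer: 227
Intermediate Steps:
Function('D')(g, Z) = Add(2, Z, g) (Function('D')(g, Z) = Add(Add(Z, g), 2) = Add(2, Z, g))
Function('V')(t) = 5 (Function('V')(t) = Add(Add(2, 1, -2), Mul(4, 1)) = Add(1, 4) = 5)
Add(Mul(Function('V')(Function('O')(-2, -2)), 51), -28) = Add(Mul(5, 51), -28) = Add(255, -28) = 227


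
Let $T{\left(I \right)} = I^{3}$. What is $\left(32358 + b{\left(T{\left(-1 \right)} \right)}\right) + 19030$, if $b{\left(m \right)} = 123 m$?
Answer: $51265$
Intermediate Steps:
$\left(32358 + b{\left(T{\left(-1 \right)} \right)}\right) + 19030 = \left(32358 + 123 \left(-1\right)^{3}\right) + 19030 = \left(32358 + 123 \left(-1\right)\right) + 19030 = \left(32358 - 123\right) + 19030 = 32235 + 19030 = 51265$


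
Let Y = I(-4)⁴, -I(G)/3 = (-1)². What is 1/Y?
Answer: 1/81 ≈ 0.012346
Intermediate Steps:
I(G) = -3 (I(G) = -3*(-1)² = -3*1 = -3)
Y = 81 (Y = (-3)⁴ = 81)
1/Y = 1/81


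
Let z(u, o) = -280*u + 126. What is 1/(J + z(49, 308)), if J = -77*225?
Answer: -1/30919 ≈ -3.2343e-5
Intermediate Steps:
z(u, o) = 126 - 280*u
J = -17325
1/(J + z(49, 308)) = 1/(-17325 + (126 - 280*49)) = 1/(-17325 + (126 - 13720)) = 1/(-17325 - 13594) = 1/(-30919) = -1/30919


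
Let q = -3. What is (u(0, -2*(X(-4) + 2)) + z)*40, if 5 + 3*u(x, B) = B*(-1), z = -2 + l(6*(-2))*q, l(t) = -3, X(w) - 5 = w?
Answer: 880/3 ≈ 293.33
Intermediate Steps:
X(w) = 5 + w
z = 7 (z = -2 - 3*(-3) = -2 + 9 = 7)
u(x, B) = -5/3 - B/3 (u(x, B) = -5/3 + (B*(-1))/3 = -5/3 + (-B)/3 = -5/3 - B/3)
(u(0, -2*(X(-4) + 2)) + z)*40 = ((-5/3 - (-2)*((5 - 4) + 2)/3) + 7)*40 = ((-5/3 - (-2)*(1 + 2)/3) + 7)*40 = ((-5/3 - (-2)*3/3) + 7)*40 = ((-5/3 - ⅓*(-6)) + 7)*40 = ((-5/3 + 2) + 7)*40 = (⅓ + 7)*40 = (22/3)*40 = 880/3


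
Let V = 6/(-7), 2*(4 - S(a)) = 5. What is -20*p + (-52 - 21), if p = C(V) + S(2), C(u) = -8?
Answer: 57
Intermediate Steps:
S(a) = 3/2 (S(a) = 4 - 1/2*5 = 4 - 5/2 = 3/2)
V = -6/7 (V = 6*(-1/7) = -6/7 ≈ -0.85714)
p = -13/2 (p = -8 + 3/2 = -13/2 ≈ -6.5000)
-20*p + (-52 - 21) = -20*(-13/2) + (-52 - 21) = 130 - 73 = 57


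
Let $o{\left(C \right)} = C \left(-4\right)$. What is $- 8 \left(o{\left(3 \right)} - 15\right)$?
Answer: $216$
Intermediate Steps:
$o{\left(C \right)} = - 4 C$
$- 8 \left(o{\left(3 \right)} - 15\right) = - 8 \left(\left(-4\right) 3 - 15\right) = - 8 \left(-12 - 15\right) = \left(-8\right) \left(-27\right) = 216$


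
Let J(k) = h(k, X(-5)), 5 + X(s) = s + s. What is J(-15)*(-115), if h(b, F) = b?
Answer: 1725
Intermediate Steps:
X(s) = -5 + 2*s (X(s) = -5 + (s + s) = -5 + 2*s)
J(k) = k
J(-15)*(-115) = -15*(-115) = 1725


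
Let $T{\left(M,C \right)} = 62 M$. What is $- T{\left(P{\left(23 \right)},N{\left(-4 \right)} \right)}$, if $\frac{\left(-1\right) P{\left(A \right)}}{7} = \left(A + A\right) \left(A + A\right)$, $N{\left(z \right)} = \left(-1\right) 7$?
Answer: $918344$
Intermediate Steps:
$N{\left(z \right)} = -7$
$P{\left(A \right)} = - 28 A^{2}$ ($P{\left(A \right)} = - 7 \left(A + A\right) \left(A + A\right) = - 7 \cdot 2 A 2 A = - 7 \cdot 4 A^{2} = - 28 A^{2}$)
$- T{\left(P{\left(23 \right)},N{\left(-4 \right)} \right)} = - 62 \left(- 28 \cdot 23^{2}\right) = - 62 \left(\left(-28\right) 529\right) = - 62 \left(-14812\right) = \left(-1\right) \left(-918344\right) = 918344$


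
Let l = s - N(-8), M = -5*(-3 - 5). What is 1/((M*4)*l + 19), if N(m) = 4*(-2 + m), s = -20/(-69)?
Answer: 69/446111 ≈ 0.00015467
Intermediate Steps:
M = 40 (M = -5*(-8) = 40)
s = 20/69 (s = -20*(-1/69) = 20/69 ≈ 0.28986)
N(m) = -8 + 4*m
l = 2780/69 (l = 20/69 - (-8 + 4*(-8)) = 20/69 - (-8 - 32) = 20/69 - 1*(-40) = 20/69 + 40 = 2780/69 ≈ 40.290)
1/((M*4)*l + 19) = 1/((40*4)*(2780/69) + 19) = 1/(160*(2780/69) + 19) = 1/(444800/69 + 19) = 1/(446111/69) = 69/446111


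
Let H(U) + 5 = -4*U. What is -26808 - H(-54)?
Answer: -27019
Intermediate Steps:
H(U) = -5 - 4*U
-26808 - H(-54) = -26808 - (-5 - 4*(-54)) = -26808 - (-5 + 216) = -26808 - 1*211 = -26808 - 211 = -27019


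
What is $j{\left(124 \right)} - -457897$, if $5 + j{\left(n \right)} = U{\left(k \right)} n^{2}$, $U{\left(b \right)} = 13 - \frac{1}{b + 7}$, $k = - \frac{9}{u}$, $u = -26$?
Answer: $\frac{125236204}{191} \approx 6.5569 \cdot 10^{5}$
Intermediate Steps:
$k = \frac{9}{26}$ ($k = - \frac{9}{-26} = \left(-9\right) \left(- \frac{1}{26}\right) = \frac{9}{26} \approx 0.34615$)
$U{\left(b \right)} = 13 - \frac{1}{7 + b}$
$j{\left(n \right)} = -5 + \frac{2457 n^{2}}{191}$ ($j{\left(n \right)} = -5 + \frac{90 + 13 \cdot \frac{9}{26}}{7 + \frac{9}{26}} n^{2} = -5 + \frac{90 + \frac{9}{2}}{\frac{191}{26}} n^{2} = -5 + \frac{26}{191} \cdot \frac{189}{2} n^{2} = -5 + \frac{2457 n^{2}}{191}$)
$j{\left(124 \right)} - -457897 = \left(-5 + \frac{2457 \cdot 124^{2}}{191}\right) - -457897 = \left(-5 + \frac{2457}{191} \cdot 15376\right) + 457897 = \left(-5 + \frac{37778832}{191}\right) + 457897 = \frac{37777877}{191} + 457897 = \frac{125236204}{191}$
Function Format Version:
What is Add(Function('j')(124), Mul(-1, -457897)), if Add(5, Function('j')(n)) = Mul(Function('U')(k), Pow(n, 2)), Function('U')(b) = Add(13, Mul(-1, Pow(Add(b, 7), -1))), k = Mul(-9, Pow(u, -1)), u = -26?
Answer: Rational(125236204, 191) ≈ 6.5569e+5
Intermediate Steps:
k = Rational(9, 26) (k = Mul(-9, Pow(-26, -1)) = Mul(-9, Rational(-1, 26)) = Rational(9, 26) ≈ 0.34615)
Function('U')(b) = Add(13, Mul(-1, Pow(Add(7, b), -1)))
Function('j')(n) = Add(-5, Mul(Rational(2457, 191), Pow(n, 2))) (Function('j')(n) = Add(-5, Mul(Mul(Pow(Add(7, Rational(9, 26)), -1), Add(90, Mul(13, Rational(9, 26)))), Pow(n, 2))) = Add(-5, Mul(Mul(Pow(Rational(191, 26), -1), Add(90, Rational(9, 2))), Pow(n, 2))) = Add(-5, Mul(Mul(Rational(26, 191), Rational(189, 2)), Pow(n, 2))) = Add(-5, Mul(Rational(2457, 191), Pow(n, 2))))
Add(Function('j')(124), Mul(-1, -457897)) = Add(Add(-5, Mul(Rational(2457, 191), Pow(124, 2))), Mul(-1, -457897)) = Add(Add(-5, Mul(Rational(2457, 191), 15376)), 457897) = Add(Add(-5, Rational(37778832, 191)), 457897) = Add(Rational(37777877, 191), 457897) = Rational(125236204, 191)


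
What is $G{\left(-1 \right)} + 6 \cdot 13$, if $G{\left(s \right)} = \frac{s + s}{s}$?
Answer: $80$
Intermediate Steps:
$G{\left(s \right)} = 2$ ($G{\left(s \right)} = \frac{2 s}{s} = 2$)
$G{\left(-1 \right)} + 6 \cdot 13 = 2 + 6 \cdot 13 = 2 + 78 = 80$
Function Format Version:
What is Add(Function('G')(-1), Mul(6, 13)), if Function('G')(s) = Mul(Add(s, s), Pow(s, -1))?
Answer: 80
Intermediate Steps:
Function('G')(s) = 2 (Function('G')(s) = Mul(Mul(2, s), Pow(s, -1)) = 2)
Add(Function('G')(-1), Mul(6, 13)) = Add(2, Mul(6, 13)) = Add(2, 78) = 80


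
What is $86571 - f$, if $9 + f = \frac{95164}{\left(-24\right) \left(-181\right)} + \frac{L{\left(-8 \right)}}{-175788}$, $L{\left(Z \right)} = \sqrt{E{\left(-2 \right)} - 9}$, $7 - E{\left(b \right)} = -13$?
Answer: $\frac{94002089}{1086} + \frac{\sqrt{11}}{175788} \approx 86558.0$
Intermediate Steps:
$E{\left(b \right)} = 20$ ($E{\left(b \right)} = 7 - -13 = 7 + 13 = 20$)
$L{\left(Z \right)} = \sqrt{11}$ ($L{\left(Z \right)} = \sqrt{20 - 9} = \sqrt{11}$)
$f = \frac{14017}{1086} - \frac{\sqrt{11}}{175788}$ ($f = -9 + \left(\frac{95164}{\left(-24\right) \left(-181\right)} + \frac{\sqrt{11}}{-175788}\right) = -9 + \left(\frac{95164}{4344} + \sqrt{11} \left(- \frac{1}{175788}\right)\right) = -9 + \left(95164 \cdot \frac{1}{4344} - \frac{\sqrt{11}}{175788}\right) = -9 + \left(\frac{23791}{1086} - \frac{\sqrt{11}}{175788}\right) = \frac{14017}{1086} - \frac{\sqrt{11}}{175788} \approx 12.907$)
$86571 - f = 86571 - \left(\frac{14017}{1086} - \frac{\sqrt{11}}{175788}\right) = \frac{94002089}{1086} + \frac{\sqrt{11}}{175788}$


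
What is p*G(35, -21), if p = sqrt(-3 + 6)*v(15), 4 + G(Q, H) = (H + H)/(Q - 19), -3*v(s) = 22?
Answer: 583*sqrt(3)/12 ≈ 84.149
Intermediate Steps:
v(s) = -22/3 (v(s) = -1/3*22 = -22/3)
G(Q, H) = -4 + 2*H/(-19 + Q) (G(Q, H) = -4 + (H + H)/(Q - 19) = -4 + (2*H)/(-19 + Q) = -4 + 2*H/(-19 + Q))
p = -22*sqrt(3)/3 (p = sqrt(-3 + 6)*(-22/3) = sqrt(3)*(-22/3) = -22*sqrt(3)/3 ≈ -12.702)
p*G(35, -21) = (-22*sqrt(3)/3)*(2*(38 - 21 - 2*35)/(-19 + 35)) = (-22*sqrt(3)/3)*(2*(38 - 21 - 70)/16) = (-22*sqrt(3)/3)*(2*(1/16)*(-53)) = -22*sqrt(3)/3*(-53/8) = 583*sqrt(3)/12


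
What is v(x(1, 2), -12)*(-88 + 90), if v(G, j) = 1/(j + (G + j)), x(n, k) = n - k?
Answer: -2/25 ≈ -0.080000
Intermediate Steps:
v(G, j) = 1/(G + 2*j)
v(x(1, 2), -12)*(-88 + 90) = (-88 + 90)/((1 - 1*2) + 2*(-12)) = 2/((1 - 2) - 24) = 2/(-1 - 24) = 2/(-25) = -1/25*2 = -2/25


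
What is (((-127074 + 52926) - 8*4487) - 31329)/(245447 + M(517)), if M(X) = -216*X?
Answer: -141373/133775 ≈ -1.0568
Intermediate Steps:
(((-127074 + 52926) - 8*4487) - 31329)/(245447 + M(517)) = (((-127074 + 52926) - 8*4487) - 31329)/(245447 - 216*517) = ((-74148 - 35896) - 31329)/(245447 - 111672) = (-110044 - 31329)/133775 = -141373*1/133775 = -141373/133775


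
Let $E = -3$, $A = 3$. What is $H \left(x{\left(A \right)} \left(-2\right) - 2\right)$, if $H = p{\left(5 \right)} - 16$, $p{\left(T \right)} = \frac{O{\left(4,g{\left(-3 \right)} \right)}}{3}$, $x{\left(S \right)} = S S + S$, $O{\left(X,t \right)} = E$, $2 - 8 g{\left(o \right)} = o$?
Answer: $442$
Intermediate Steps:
$g{\left(o \right)} = \frac{1}{4} - \frac{o}{8}$
$O{\left(X,t \right)} = -3$
$x{\left(S \right)} = S + S^{2}$ ($x{\left(S \right)} = S^{2} + S = S + S^{2}$)
$p{\left(T \right)} = -1$ ($p{\left(T \right)} = - \frac{3}{3} = \left(-3\right) \frac{1}{3} = -1$)
$H = -17$ ($H = -1 - 16 = -17$)
$H \left(x{\left(A \right)} \left(-2\right) - 2\right) = - 17 \left(3 \left(1 + 3\right) \left(-2\right) - 2\right) = - 17 \left(3 \cdot 4 \left(-2\right) - 2\right) = - 17 \left(12 \left(-2\right) - 2\right) = - 17 \left(-24 - 2\right) = \left(-17\right) \left(-26\right) = 442$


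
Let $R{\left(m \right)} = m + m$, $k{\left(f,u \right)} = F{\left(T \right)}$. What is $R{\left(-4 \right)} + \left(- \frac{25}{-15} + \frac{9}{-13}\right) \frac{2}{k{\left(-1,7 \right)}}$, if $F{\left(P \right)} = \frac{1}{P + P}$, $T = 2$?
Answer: $- \frac{8}{39} \approx -0.20513$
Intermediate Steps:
$F{\left(P \right)} = \frac{1}{2 P}$
$k{\left(f,u \right)} = \frac{1}{4}$ ($k{\left(f,u \right)} = \frac{1}{2 \cdot 2} = \frac{1}{2} \cdot \frac{1}{2} = \frac{1}{4}$)
$R{\left(m \right)} = 2 m$
$R{\left(-4 \right)} + \left(- \frac{25}{-15} + \frac{9}{-13}\right) \frac{2}{k{\left(-1,7 \right)}} = 2 \left(-4\right) + \left(- \frac{25}{-15} + \frac{9}{-13}\right) 2 \frac{1}{\frac{1}{4}} = -8 + \left(\left(-25\right) \left(- \frac{1}{15}\right) + 9 \left(- \frac{1}{13}\right)\right) 2 \cdot 4 = -8 + \left(\frac{5}{3} - \frac{9}{13}\right) 8 = -8 + \frac{38}{39} \cdot 8 = -8 + \frac{304}{39} = - \frac{8}{39}$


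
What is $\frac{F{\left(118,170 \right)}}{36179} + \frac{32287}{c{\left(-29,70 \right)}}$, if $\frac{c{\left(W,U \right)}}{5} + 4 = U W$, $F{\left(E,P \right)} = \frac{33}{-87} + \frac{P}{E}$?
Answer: $- \frac{1998620090483}{629546075730} \approx -3.1747$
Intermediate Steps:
$F{\left(E,P \right)} = - \frac{11}{29} + \frac{P}{E}$ ($F{\left(E,P \right)} = 33 \left(- \frac{1}{87}\right) + \frac{P}{E} = - \frac{11}{29} + \frac{P}{E}$)
$c{\left(W,U \right)} = -20 + 5 U W$
$\frac{F{\left(118,170 \right)}}{36179} + \frac{32287}{c{\left(-29,70 \right)}} = \frac{- \frac{11}{29} + \frac{170}{118}}{36179} + \frac{32287}{-20 + 5 \cdot 70 \left(-29\right)} = \left(- \frac{11}{29} + 170 \cdot \frac{1}{118}\right) \frac{1}{36179} + \frac{32287}{-20 - 10150} = \left(- \frac{11}{29} + \frac{85}{59}\right) \frac{1}{36179} + \frac{32287}{-10170} = \frac{1816}{1711} \cdot \frac{1}{36179} + 32287 \left(- \frac{1}{10170}\right) = \frac{1816}{61902269} - \frac{32287}{10170} = - \frac{1998620090483}{629546075730}$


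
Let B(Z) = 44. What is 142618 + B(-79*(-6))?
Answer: 142662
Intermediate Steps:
142618 + B(-79*(-6)) = 142618 + 44 = 142662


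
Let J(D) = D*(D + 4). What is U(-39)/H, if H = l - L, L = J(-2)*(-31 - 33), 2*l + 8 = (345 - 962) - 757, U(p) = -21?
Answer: 21/947 ≈ 0.022175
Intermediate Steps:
l = -691 (l = -4 + ((345 - 962) - 757)/2 = -4 + (-617 - 757)/2 = -4 + (½)*(-1374) = -4 - 687 = -691)
J(D) = D*(4 + D)
L = 256 (L = (-2*(4 - 2))*(-31 - 33) = -2*2*(-64) = -4*(-64) = 256)
H = -947 (H = -691 - 1*256 = -691 - 256 = -947)
U(-39)/H = -21/(-947) = -21*(-1/947) = 21/947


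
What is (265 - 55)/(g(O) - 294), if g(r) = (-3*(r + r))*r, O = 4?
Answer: -7/13 ≈ -0.53846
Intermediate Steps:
g(r) = -6*r² (g(r) = (-6*r)*r = -6*r²)
(265 - 55)/(g(O) - 294) = (265 - 55)/(-6*4² - 294) = 210/(-6*16 - 294) = 210/(-96 - 294) = 210/(-390) = 210*(-1/390) = -7/13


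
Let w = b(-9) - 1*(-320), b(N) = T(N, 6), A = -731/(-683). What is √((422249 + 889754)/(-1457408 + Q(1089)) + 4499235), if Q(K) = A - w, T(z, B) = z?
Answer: √495546575916451080787034/331873782 ≈ 2121.1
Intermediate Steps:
A = 731/683 (A = -731*(-1/683) = 731/683 ≈ 1.0703)
b(N) = N
w = 311 (w = -9 - 1*(-320) = -9 + 320 = 311)
Q(K) = -211682/683 (Q(K) = 731/683 - 1*311 = 731/683 - 311 = -211682/683)
√((422249 + 889754)/(-1457408 + Q(1089)) + 4499235) = √((422249 + 889754)/(-1457408 - 211682/683) + 4499235) = √(1312003/(-995621346/683) + 4499235) = √(1312003*(-683/995621346) + 4499235) = √(-896098049/995621346 + 4499235) = √(4479533510572261/995621346) = √495546575916451080787034/331873782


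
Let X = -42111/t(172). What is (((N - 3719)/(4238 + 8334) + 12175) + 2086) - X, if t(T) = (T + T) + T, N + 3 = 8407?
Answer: 3876879651/270298 ≈ 14343.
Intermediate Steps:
N = 8404 (N = -3 + 8407 = 8404)
t(T) = 3*T (t(T) = 2*T + T = 3*T)
X = -14037/172 (X = -42111/(3*172) = -42111/516 = -42111*1/516 = -14037/172 ≈ -81.610)
(((N - 3719)/(4238 + 8334) + 12175) + 2086) - X = (((8404 - 3719)/(4238 + 8334) + 12175) + 2086) - 1*(-14037/172) = ((4685/12572 + 12175) + 2086) + 14037/172 = (153068785/12572 + 2086) + 14037/172 = 179293977/12572 + 14037/172 = 3876879651/270298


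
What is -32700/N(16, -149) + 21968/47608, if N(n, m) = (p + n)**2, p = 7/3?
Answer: -6338446/65461 ≈ -96.828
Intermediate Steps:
p = 7/3 (p = 7*(1/3) = 7/3 ≈ 2.3333)
N(n, m) = (7/3 + n)**2
-32700/N(16, -149) + 21968/47608 = -32700*9/(7 + 3*16)**2 + 21968/47608 = -32700*9/(7 + 48)**2 + 21968*(1/47608) = -32700/((1/9)*55**2) + 2746/5951 = -32700/((1/9)*3025) + 2746/5951 = -32700/3025/9 + 2746/5951 = -32700*9/3025 + 2746/5951 = -11772/121 + 2746/5951 = -6338446/65461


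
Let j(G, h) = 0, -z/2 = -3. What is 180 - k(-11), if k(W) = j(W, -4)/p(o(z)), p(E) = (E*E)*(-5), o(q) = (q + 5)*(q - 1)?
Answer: 180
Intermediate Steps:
z = 6 (z = -2*(-3) = 6)
o(q) = (-1 + q)*(5 + q) (o(q) = (5 + q)*(-1 + q) = (-1 + q)*(5 + q))
p(E) = -5*E**2 (p(E) = E**2*(-5) = -5*E**2)
k(W) = 0 (k(W) = 0/((-5*(-5 + 6**2 + 4*6)**2)) = 0/((-5*(-5 + 36 + 24)**2)) = 0/((-5*55**2)) = 0/((-5*3025)) = 0/(-15125) = 0*(-1/15125) = 0)
180 - k(-11) = 180 - 1*0 = 180 + 0 = 180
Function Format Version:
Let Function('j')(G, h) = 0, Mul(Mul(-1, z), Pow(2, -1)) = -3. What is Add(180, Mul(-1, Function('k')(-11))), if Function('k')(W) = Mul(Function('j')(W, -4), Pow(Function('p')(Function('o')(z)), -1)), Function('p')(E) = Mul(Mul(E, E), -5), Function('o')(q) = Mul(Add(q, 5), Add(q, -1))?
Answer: 180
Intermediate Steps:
z = 6 (z = Mul(-2, -3) = 6)
Function('o')(q) = Mul(Add(-1, q), Add(5, q)) (Function('o')(q) = Mul(Add(5, q), Add(-1, q)) = Mul(Add(-1, q), Add(5, q)))
Function('p')(E) = Mul(-5, Pow(E, 2)) (Function('p')(E) = Mul(Pow(E, 2), -5) = Mul(-5, Pow(E, 2)))
Function('k')(W) = 0 (Function('k')(W) = Mul(0, Pow(Mul(-5, Pow(Add(-5, Pow(6, 2), Mul(4, 6)), 2)), -1)) = Mul(0, Pow(Mul(-5, Pow(Add(-5, 36, 24), 2)), -1)) = Mul(0, Pow(Mul(-5, Pow(55, 2)), -1)) = Mul(0, Pow(Mul(-5, 3025), -1)) = Mul(0, Pow(-15125, -1)) = Mul(0, Rational(-1, 15125)) = 0)
Add(180, Mul(-1, Function('k')(-11))) = Add(180, Mul(-1, 0)) = Add(180, 0) = 180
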